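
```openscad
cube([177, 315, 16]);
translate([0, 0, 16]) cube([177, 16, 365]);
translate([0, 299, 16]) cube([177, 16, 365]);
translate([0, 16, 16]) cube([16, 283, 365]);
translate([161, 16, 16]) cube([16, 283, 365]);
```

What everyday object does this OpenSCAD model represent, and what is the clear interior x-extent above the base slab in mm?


An open box. The internal width is 145 mm.

A 177×315 base slab with four walls standing on it — an open box. The base is 177 mm wide and the walls are 16 mm thick, so the internal width is 177 − 2 × 16 = 145 mm.


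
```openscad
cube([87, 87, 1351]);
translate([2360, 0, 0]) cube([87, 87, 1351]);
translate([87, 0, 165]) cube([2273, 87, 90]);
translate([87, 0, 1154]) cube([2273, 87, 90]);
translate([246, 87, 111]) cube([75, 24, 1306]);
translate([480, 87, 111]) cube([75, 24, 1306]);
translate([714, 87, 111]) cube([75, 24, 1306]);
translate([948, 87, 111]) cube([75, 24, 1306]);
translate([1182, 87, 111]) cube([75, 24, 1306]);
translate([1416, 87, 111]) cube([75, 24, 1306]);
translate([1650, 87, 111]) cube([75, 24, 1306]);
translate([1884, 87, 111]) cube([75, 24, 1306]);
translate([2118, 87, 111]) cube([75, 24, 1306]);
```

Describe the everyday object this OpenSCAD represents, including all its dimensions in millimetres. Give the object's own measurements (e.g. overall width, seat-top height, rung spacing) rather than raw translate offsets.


A fence section. Two 87×87 mm posts, 1351 mm tall, stand on the floor with a clear span of 2273 mm between their inner faces. Two horizontal rails of 87×90 mm section span the gap between the posts with their undersides at z = 165 mm and z = 1154 mm, flush with the posts' −y face. 9 pickets, each 75 mm wide, 24 mm thick and 1306 mm tall, are fixed to the +y face of the rails with their bottoms at z = 111 mm, spaced across the span with a 159 mm gap after the −x post and between neighbouring pickets, with 167 mm left before the +x post.


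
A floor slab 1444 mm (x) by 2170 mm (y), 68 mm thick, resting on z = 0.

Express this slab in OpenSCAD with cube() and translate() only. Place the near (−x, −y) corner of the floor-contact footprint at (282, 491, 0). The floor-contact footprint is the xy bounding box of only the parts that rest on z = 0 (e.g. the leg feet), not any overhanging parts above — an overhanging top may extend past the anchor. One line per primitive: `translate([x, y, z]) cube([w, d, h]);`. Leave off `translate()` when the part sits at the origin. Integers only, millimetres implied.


translate([282, 491, 0]) cube([1444, 2170, 68]);


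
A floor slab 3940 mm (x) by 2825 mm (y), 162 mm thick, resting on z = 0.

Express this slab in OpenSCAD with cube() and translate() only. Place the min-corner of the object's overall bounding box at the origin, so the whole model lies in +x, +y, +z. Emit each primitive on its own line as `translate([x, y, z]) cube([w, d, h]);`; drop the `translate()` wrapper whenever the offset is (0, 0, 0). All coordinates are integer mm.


cube([3940, 2825, 162]);


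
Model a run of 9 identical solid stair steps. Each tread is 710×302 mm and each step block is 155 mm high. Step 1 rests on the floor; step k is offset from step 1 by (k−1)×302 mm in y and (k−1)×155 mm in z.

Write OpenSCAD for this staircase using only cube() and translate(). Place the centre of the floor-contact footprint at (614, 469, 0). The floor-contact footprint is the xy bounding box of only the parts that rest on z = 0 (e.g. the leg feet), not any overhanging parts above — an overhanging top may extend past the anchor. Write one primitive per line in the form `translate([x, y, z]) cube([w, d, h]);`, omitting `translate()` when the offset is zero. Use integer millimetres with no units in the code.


translate([259, 318, 0]) cube([710, 302, 155]);
translate([259, 620, 155]) cube([710, 302, 155]);
translate([259, 922, 310]) cube([710, 302, 155]);
translate([259, 1224, 465]) cube([710, 302, 155]);
translate([259, 1526, 620]) cube([710, 302, 155]);
translate([259, 1828, 775]) cube([710, 302, 155]);
translate([259, 2130, 930]) cube([710, 302, 155]);
translate([259, 2432, 1085]) cube([710, 302, 155]);
translate([259, 2734, 1240]) cube([710, 302, 155]);


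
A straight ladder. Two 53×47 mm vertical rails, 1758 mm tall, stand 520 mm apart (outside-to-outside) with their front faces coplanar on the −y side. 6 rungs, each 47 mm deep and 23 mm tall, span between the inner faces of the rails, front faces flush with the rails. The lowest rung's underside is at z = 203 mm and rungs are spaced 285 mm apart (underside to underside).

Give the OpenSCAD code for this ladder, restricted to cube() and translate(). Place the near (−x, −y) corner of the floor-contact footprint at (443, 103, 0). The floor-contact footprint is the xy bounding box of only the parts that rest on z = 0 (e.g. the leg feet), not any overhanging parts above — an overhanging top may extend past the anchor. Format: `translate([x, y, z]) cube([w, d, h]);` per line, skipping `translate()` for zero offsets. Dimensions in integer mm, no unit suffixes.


// rung span = 520 - 2*53 = 414
// rung[k] z = 203 + k*285
translate([443, 103, 0]) cube([53, 47, 1758]);
translate([910, 103, 0]) cube([53, 47, 1758]);
translate([496, 103, 203]) cube([414, 47, 23]);
translate([496, 103, 488]) cube([414, 47, 23]);
translate([496, 103, 773]) cube([414, 47, 23]);
translate([496, 103, 1058]) cube([414, 47, 23]);
translate([496, 103, 1343]) cube([414, 47, 23]);
translate([496, 103, 1628]) cube([414, 47, 23]);


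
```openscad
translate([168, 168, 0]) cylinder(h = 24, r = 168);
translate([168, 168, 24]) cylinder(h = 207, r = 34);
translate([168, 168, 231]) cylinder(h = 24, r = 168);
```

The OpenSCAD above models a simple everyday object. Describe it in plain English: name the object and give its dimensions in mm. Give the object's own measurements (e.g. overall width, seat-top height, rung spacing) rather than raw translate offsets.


A spool: two coaxial disc flanges of radius 168 mm and thickness 24 mm, joined by a core cylinder of radius 34 mm and height 207 mm. The lower flange rests on z = 0 and the three cylinders share a vertical axis.


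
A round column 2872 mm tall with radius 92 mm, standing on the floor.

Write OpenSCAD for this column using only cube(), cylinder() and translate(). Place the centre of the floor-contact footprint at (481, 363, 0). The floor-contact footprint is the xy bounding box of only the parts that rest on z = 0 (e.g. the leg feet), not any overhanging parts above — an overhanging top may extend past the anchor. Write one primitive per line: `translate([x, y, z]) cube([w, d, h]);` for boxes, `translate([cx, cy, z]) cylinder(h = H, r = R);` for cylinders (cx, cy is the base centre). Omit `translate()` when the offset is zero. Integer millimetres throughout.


translate([481, 363, 0]) cylinder(h = 2872, r = 92);


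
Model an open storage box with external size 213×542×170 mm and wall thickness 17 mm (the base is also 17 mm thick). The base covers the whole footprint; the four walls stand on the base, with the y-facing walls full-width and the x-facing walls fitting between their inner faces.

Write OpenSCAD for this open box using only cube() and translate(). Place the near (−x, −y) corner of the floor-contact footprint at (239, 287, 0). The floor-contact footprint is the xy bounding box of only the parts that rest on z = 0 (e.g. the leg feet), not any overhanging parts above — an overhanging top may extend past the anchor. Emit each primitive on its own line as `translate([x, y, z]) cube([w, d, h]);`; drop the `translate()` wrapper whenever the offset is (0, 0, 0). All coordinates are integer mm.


translate([239, 287, 0]) cube([213, 542, 17]);
translate([239, 287, 17]) cube([213, 17, 153]);
translate([239, 812, 17]) cube([213, 17, 153]);
translate([239, 304, 17]) cube([17, 508, 153]);
translate([435, 304, 17]) cube([17, 508, 153]);


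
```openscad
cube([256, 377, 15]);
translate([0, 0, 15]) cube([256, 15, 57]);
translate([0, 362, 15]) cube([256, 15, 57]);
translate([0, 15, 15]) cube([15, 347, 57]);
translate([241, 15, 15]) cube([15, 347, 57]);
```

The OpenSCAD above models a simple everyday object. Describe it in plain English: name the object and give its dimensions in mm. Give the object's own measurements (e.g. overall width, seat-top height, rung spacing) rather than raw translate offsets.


An open-topped rectangular box: outside dimensions 256×377×72 mm, with a uniform wall and base thickness of 15 mm. The base is a full 256×377 slab on the floor; four walls sit on top of the base. The front and back walls (the −y and +y sides) span the full width; the two side walls fit between them.


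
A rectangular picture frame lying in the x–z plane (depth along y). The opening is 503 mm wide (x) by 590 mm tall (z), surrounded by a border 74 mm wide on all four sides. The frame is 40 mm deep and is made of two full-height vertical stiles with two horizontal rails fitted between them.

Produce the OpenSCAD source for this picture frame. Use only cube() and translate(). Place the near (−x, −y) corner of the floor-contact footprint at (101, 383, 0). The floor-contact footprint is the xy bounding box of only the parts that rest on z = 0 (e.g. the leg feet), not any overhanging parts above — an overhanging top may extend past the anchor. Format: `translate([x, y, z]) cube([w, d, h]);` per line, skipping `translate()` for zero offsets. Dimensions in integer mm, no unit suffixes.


translate([101, 383, 0]) cube([74, 40, 738]);
translate([678, 383, 0]) cube([74, 40, 738]);
translate([175, 383, 0]) cube([503, 40, 74]);
translate([175, 383, 664]) cube([503, 40, 74]);


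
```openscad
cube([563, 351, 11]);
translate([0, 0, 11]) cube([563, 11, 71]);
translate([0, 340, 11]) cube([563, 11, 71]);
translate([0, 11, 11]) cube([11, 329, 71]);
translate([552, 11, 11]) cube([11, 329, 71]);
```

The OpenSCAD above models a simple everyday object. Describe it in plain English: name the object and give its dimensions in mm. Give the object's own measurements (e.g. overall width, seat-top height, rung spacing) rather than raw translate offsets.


An open-topped rectangular box: outside dimensions 563×351×82 mm, with a uniform wall and base thickness of 11 mm. The base is a full 563×351 slab on the floor; four walls sit on top of the base. The front and back walls (the −y and +y sides) span the full width; the two side walls fit between them.


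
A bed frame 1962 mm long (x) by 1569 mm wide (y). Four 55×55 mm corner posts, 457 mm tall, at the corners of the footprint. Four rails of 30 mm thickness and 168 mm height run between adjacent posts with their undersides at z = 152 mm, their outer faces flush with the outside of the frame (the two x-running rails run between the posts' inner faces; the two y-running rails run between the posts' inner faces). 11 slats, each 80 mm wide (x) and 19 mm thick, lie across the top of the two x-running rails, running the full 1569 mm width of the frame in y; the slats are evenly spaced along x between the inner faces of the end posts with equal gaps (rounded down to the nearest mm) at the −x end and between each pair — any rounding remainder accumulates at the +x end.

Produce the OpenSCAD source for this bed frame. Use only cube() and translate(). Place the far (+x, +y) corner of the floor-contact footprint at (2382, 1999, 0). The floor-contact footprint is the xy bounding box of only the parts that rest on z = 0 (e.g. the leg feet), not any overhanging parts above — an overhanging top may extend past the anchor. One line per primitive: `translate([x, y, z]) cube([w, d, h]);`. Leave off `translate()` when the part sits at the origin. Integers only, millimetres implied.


translate([420, 430, 0]) cube([55, 55, 457]);
translate([420, 1944, 0]) cube([55, 55, 457]);
translate([2327, 430, 0]) cube([55, 55, 457]);
translate([2327, 1944, 0]) cube([55, 55, 457]);
translate([475, 430, 152]) cube([1852, 30, 168]);
translate([475, 1969, 152]) cube([1852, 30, 168]);
translate([420, 485, 152]) cube([30, 1459, 168]);
translate([2352, 485, 152]) cube([30, 1459, 168]);
translate([556, 430, 320]) cube([80, 1569, 19]);
translate([717, 430, 320]) cube([80, 1569, 19]);
translate([878, 430, 320]) cube([80, 1569, 19]);
translate([1039, 430, 320]) cube([80, 1569, 19]);
translate([1200, 430, 320]) cube([80, 1569, 19]);
translate([1361, 430, 320]) cube([80, 1569, 19]);
translate([1522, 430, 320]) cube([80, 1569, 19]);
translate([1683, 430, 320]) cube([80, 1569, 19]);
translate([1844, 430, 320]) cube([80, 1569, 19]);
translate([2005, 430, 320]) cube([80, 1569, 19]);
translate([2166, 430, 320]) cube([80, 1569, 19]);


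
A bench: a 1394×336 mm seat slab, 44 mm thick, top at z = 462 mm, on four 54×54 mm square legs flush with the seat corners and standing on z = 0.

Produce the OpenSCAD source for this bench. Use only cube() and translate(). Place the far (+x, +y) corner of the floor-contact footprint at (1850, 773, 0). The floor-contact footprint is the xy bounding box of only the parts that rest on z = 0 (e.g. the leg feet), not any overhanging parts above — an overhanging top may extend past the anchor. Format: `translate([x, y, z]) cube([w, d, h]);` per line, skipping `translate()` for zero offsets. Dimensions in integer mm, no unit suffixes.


translate([456, 437, 418]) cube([1394, 336, 44]);
translate([456, 437, 0]) cube([54, 54, 418]);
translate([456, 719, 0]) cube([54, 54, 418]);
translate([1796, 437, 0]) cube([54, 54, 418]);
translate([1796, 719, 0]) cube([54, 54, 418]);


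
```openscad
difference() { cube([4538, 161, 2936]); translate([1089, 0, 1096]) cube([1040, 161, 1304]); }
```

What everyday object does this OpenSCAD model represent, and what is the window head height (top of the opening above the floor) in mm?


A wall with a window opening. The window head height is 2400 mm.

A wall with a rectangular opening subtracted — a window. Sill at z = 1096, opening 1304 mm tall, so the head is at 1096 + 1304 = 2400 mm.


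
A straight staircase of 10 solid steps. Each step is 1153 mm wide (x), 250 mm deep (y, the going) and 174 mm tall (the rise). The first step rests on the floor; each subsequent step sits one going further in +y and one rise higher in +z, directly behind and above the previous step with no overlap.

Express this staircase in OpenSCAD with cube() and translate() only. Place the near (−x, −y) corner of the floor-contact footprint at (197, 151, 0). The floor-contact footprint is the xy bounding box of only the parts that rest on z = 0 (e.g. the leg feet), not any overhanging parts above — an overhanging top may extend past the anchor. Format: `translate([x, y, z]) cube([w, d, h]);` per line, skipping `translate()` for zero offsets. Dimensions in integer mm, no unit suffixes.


translate([197, 151, 0]) cube([1153, 250, 174]);
translate([197, 401, 174]) cube([1153, 250, 174]);
translate([197, 651, 348]) cube([1153, 250, 174]);
translate([197, 901, 522]) cube([1153, 250, 174]);
translate([197, 1151, 696]) cube([1153, 250, 174]);
translate([197, 1401, 870]) cube([1153, 250, 174]);
translate([197, 1651, 1044]) cube([1153, 250, 174]);
translate([197, 1901, 1218]) cube([1153, 250, 174]);
translate([197, 2151, 1392]) cube([1153, 250, 174]);
translate([197, 2401, 1566]) cube([1153, 250, 174]);


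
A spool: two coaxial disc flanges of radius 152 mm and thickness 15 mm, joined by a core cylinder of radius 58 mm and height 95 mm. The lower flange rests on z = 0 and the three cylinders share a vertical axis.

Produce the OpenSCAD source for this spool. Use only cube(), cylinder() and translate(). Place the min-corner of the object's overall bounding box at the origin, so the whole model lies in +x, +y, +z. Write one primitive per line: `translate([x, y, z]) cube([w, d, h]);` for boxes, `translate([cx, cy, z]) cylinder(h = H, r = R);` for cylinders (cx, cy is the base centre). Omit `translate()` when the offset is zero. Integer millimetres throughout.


translate([152, 152, 0]) cylinder(h = 15, r = 152);
translate([152, 152, 15]) cylinder(h = 95, r = 58);
translate([152, 152, 110]) cylinder(h = 15, r = 152);


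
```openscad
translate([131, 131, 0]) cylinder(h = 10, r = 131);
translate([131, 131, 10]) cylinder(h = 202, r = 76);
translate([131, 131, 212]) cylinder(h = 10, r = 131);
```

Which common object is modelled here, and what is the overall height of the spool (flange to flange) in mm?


A spool. The overall height is 222 mm.

Three coaxial cylinders, large–small–large — a spool. Two 10 mm flanges and a 202 mm core give 10 + 202 + 10 = 222 mm.


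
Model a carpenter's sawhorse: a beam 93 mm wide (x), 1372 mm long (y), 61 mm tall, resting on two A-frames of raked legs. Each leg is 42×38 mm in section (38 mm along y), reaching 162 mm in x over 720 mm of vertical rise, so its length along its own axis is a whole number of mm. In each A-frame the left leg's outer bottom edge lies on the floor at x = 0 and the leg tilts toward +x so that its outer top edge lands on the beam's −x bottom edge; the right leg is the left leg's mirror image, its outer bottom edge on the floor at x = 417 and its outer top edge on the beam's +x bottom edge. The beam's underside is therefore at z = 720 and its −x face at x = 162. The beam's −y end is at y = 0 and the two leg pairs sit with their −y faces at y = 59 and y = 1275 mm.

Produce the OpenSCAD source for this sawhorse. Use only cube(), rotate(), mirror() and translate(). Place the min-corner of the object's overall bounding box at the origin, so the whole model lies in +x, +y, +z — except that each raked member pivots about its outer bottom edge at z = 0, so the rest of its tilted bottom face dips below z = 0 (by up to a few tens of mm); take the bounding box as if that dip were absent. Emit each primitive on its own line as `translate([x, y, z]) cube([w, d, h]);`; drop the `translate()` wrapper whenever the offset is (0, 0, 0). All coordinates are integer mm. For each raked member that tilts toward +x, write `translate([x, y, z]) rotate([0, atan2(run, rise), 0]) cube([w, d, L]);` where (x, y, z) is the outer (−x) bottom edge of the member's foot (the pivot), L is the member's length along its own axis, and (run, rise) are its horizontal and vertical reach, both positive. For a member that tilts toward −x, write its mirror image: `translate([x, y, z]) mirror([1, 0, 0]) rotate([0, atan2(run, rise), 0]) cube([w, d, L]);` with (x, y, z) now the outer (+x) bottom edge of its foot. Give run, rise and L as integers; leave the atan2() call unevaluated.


translate([162, 0, 720]) cube([93, 1372, 61]);
translate([0, 59, 0]) rotate([0, atan2(162, 720), 0]) cube([42, 38, 738]);
translate([417, 59, 0]) mirror([1, 0, 0]) rotate([0, atan2(162, 720), 0]) cube([42, 38, 738]);
translate([0, 1275, 0]) rotate([0, atan2(162, 720), 0]) cube([42, 38, 738]);
translate([417, 1275, 0]) mirror([1, 0, 0]) rotate([0, atan2(162, 720), 0]) cube([42, 38, 738]);


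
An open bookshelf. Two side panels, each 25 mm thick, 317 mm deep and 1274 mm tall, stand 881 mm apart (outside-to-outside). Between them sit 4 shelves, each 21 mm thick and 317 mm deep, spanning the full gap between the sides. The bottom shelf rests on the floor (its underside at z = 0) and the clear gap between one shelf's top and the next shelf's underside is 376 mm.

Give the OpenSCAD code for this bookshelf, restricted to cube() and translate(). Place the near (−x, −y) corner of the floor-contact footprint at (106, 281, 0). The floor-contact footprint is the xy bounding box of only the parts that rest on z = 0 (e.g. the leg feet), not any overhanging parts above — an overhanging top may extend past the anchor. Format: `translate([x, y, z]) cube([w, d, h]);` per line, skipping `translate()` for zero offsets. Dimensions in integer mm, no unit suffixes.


translate([106, 281, 0]) cube([25, 317, 1274]);
translate([962, 281, 0]) cube([25, 317, 1274]);
translate([131, 281, 0]) cube([831, 317, 21]);
translate([131, 281, 397]) cube([831, 317, 21]);
translate([131, 281, 794]) cube([831, 317, 21]);
translate([131, 281, 1191]) cube([831, 317, 21]);


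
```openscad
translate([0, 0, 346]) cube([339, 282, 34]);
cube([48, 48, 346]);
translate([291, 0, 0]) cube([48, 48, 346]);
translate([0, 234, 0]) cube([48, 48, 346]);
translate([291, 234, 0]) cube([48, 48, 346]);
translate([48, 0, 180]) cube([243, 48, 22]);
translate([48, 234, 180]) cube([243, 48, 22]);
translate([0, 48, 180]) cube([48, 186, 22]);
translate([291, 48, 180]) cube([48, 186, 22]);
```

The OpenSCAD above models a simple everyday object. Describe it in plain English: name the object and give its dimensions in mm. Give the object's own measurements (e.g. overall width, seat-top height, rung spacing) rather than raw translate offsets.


A four-legged stool. The seat is a 339×282×34 mm slab whose top surface is at z = 380 mm; four square legs, each 48×48 mm in cross-section, run from the floor (z = 0) to the underside of the seat, each flush with a corner of the seat. Four stretchers, 48 mm wide and 22 mm tall, connect adjacent legs with their undersides at z = 180 mm, each running between the inner faces of the legs it joins and aligned with the legs' outer faces on the other axis.


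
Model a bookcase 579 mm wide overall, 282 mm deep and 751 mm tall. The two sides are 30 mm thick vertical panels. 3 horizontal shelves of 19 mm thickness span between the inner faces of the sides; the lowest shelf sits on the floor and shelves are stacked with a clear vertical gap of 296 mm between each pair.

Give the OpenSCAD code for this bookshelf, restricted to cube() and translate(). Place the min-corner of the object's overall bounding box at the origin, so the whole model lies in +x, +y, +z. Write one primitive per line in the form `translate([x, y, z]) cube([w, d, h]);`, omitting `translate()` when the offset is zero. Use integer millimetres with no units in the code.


cube([30, 282, 751]);
translate([549, 0, 0]) cube([30, 282, 751]);
translate([30, 0, 0]) cube([519, 282, 19]);
translate([30, 0, 315]) cube([519, 282, 19]);
translate([30, 0, 630]) cube([519, 282, 19]);


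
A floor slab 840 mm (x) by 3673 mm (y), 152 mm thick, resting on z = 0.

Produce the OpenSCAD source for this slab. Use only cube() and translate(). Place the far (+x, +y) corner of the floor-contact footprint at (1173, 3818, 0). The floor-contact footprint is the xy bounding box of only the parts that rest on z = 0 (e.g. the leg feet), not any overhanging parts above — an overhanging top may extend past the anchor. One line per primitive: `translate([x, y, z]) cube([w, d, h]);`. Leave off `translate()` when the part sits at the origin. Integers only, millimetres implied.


translate([333, 145, 0]) cube([840, 3673, 152]);


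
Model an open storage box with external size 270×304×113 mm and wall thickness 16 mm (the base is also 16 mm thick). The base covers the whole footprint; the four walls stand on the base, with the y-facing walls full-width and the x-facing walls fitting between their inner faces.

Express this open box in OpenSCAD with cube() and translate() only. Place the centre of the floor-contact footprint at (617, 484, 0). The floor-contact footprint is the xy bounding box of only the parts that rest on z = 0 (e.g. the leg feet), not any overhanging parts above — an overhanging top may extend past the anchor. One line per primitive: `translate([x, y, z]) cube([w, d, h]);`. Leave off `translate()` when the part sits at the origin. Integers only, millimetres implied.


translate([482, 332, 0]) cube([270, 304, 16]);
translate([482, 332, 16]) cube([270, 16, 97]);
translate([482, 620, 16]) cube([270, 16, 97]);
translate([482, 348, 16]) cube([16, 272, 97]);
translate([736, 348, 16]) cube([16, 272, 97]);


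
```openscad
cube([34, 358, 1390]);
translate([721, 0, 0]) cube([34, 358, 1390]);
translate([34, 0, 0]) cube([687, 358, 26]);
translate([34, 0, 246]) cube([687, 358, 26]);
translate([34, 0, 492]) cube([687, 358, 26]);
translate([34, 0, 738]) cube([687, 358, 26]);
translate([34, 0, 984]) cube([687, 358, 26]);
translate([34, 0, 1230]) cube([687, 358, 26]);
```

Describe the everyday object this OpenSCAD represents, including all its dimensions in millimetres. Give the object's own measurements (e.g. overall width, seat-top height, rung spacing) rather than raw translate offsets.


An open bookshelf. Two side panels, each 34 mm thick, 358 mm deep and 1390 mm tall, stand 755 mm apart (outside-to-outside). Between them sit 6 shelves, each 26 mm thick and 358 mm deep, spanning the full gap between the sides. The bottom shelf rests on the floor (its underside at z = 0) and the clear gap between one shelf's top and the next shelf's underside is 220 mm.


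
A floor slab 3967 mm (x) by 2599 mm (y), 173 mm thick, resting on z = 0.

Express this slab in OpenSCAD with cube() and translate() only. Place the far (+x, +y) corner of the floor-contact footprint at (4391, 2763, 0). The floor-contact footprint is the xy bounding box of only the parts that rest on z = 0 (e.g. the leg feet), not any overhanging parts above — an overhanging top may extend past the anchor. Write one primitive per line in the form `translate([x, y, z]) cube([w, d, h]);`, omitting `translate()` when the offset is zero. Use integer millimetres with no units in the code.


translate([424, 164, 0]) cube([3967, 2599, 173]);


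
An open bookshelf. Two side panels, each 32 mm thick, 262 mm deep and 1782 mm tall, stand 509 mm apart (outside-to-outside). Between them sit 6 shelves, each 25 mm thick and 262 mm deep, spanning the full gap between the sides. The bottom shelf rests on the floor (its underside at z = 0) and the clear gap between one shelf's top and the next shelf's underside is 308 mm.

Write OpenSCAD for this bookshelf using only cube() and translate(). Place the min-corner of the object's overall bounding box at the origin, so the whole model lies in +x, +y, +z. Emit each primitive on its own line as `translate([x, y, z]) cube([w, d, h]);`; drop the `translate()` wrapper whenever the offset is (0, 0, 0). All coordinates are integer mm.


cube([32, 262, 1782]);
translate([477, 0, 0]) cube([32, 262, 1782]);
translate([32, 0, 0]) cube([445, 262, 25]);
translate([32, 0, 333]) cube([445, 262, 25]);
translate([32, 0, 666]) cube([445, 262, 25]);
translate([32, 0, 999]) cube([445, 262, 25]);
translate([32, 0, 1332]) cube([445, 262, 25]);
translate([32, 0, 1665]) cube([445, 262, 25]);


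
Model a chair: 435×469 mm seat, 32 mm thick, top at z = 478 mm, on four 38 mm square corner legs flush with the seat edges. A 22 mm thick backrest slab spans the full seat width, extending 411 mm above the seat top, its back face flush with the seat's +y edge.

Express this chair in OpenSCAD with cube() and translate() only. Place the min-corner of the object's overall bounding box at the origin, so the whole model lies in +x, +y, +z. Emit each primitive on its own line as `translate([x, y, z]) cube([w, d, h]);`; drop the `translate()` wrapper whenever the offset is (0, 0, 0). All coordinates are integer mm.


translate([0, 0, 446]) cube([435, 469, 32]);
cube([38, 38, 446]);
translate([397, 0, 0]) cube([38, 38, 446]);
translate([0, 431, 0]) cube([38, 38, 446]);
translate([397, 431, 0]) cube([38, 38, 446]);
translate([0, 447, 478]) cube([435, 22, 411]);


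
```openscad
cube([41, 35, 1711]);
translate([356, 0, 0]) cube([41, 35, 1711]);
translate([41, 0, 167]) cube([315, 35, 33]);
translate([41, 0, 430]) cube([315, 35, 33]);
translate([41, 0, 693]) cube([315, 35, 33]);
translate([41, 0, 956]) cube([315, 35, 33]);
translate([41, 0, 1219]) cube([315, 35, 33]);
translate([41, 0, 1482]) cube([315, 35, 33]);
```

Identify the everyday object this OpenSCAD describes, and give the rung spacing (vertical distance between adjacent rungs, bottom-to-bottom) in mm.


A ladder. The rung spacing is 263 mm.

Two tall 41×35 posts with 6 short bars between them — a ladder. Adjacent rungs sit at z = 167 and z = 430, so the spacing is 430 − 167 = 263 mm.


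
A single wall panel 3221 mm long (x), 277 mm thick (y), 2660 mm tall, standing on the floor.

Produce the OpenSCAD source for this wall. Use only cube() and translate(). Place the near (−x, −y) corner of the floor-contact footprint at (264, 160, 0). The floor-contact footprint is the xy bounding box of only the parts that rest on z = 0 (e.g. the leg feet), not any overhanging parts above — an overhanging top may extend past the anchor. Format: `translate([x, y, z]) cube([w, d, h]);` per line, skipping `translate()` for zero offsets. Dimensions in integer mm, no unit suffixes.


translate([264, 160, 0]) cube([3221, 277, 2660]);


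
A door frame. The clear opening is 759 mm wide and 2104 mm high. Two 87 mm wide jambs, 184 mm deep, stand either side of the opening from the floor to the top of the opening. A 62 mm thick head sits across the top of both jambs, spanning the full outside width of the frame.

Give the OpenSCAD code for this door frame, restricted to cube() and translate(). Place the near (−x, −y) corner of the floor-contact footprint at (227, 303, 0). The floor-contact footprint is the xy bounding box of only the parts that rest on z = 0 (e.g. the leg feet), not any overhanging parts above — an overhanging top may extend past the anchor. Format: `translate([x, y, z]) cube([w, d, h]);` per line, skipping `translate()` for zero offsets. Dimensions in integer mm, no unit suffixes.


translate([227, 303, 0]) cube([87, 184, 2104]);
translate([1073, 303, 0]) cube([87, 184, 2104]);
translate([227, 303, 2104]) cube([933, 184, 62]);


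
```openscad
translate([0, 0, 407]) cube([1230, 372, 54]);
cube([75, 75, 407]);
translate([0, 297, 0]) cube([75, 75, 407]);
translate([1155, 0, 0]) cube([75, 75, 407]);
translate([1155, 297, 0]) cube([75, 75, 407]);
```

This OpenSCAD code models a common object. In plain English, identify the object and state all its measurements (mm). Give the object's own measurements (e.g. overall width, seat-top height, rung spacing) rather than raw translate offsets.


A long wooden bench with a 1230 mm (x) × 372 mm (y) seat, 54 mm thick, its top surface 461 mm above the floor. Four 75 mm square legs at the seat corners, flush with the edges, run from z = 0 to the seat underside.


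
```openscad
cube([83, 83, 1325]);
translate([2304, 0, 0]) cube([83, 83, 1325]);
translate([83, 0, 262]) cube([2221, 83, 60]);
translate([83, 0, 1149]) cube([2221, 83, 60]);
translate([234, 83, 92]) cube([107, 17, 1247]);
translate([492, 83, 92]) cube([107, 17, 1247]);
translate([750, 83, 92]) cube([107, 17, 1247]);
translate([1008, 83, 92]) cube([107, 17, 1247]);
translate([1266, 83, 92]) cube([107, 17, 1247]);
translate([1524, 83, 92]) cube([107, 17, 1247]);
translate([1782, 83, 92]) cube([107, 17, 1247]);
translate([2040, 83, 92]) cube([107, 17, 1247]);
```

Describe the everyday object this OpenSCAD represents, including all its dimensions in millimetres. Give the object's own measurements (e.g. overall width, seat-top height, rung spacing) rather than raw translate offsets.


A fence section. Two 83×83 mm posts, 1325 mm tall, stand on the floor with a clear span of 2221 mm between their inner faces. Two horizontal rails of 83×60 mm section span the gap between the posts with their undersides at z = 262 mm and z = 1149 mm, flush with the posts' −y face. 8 pickets, each 107 mm wide, 17 mm thick and 1247 mm tall, are fixed to the +y face of the rails with their bottoms at z = 92 mm, spaced across the span with a 151 mm gap after the −x post and between neighbouring pickets, with 157 mm left before the +x post.


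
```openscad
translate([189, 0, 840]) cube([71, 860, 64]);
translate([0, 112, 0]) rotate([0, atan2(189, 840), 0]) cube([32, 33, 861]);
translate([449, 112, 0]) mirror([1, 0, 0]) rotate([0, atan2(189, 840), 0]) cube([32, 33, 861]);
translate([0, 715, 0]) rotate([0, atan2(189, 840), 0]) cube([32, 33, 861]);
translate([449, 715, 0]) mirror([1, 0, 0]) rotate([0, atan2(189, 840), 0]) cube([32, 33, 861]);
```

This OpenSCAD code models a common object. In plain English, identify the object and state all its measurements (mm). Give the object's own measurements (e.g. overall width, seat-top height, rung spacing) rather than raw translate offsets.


A sawhorse. A 71×860×64 mm beam (x, y, z) sits on two A-frame leg pairs. Each pair is two raked legs of 32×33 mm section (33 mm along y) splaying symmetrically in x. Each leg rises 840 mm vertically over 189 mm of horizontal reach and is 861 mm long along its own axis. Every leg's outer bottom edge rests on the floor and its outer top edge meets a bottom edge of the beam — the left legs (tilting toward +x) meet the beam's −x bottom edge, the right legs (their mirror images, tilting toward −x) meet its +x bottom edge — so the leg tops tuck under the beam, the beam's underside is 840 mm above the floor, and the feet are 449 mm apart outside-to-outside with the beam centred between them. The two leg pairs are set in 112 mm from either end of the beam.


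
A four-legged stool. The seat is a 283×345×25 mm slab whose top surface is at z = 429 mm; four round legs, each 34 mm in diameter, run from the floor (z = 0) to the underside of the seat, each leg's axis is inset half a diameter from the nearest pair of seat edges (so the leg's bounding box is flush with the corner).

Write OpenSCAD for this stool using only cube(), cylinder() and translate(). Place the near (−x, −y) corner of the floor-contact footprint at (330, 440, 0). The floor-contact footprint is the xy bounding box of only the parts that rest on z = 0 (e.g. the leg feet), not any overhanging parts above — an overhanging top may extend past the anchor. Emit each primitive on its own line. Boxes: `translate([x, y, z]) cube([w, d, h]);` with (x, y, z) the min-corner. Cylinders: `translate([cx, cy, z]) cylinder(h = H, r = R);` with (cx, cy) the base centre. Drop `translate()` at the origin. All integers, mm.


translate([330, 440, 404]) cube([283, 345, 25]);
translate([347, 457, 0]) cylinder(h = 404, r = 17);
translate([596, 457, 0]) cylinder(h = 404, r = 17);
translate([347, 768, 0]) cylinder(h = 404, r = 17);
translate([596, 768, 0]) cylinder(h = 404, r = 17);


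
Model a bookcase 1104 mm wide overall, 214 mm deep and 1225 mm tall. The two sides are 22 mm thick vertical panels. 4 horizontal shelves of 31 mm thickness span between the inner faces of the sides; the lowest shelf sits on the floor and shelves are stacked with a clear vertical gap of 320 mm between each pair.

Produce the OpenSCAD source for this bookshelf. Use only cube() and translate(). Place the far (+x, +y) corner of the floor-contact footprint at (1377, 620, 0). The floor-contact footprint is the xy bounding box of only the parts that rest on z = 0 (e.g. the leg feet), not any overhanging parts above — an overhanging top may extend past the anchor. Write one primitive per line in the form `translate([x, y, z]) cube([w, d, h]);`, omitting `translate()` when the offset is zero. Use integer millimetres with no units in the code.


translate([273, 406, 0]) cube([22, 214, 1225]);
translate([1355, 406, 0]) cube([22, 214, 1225]);
translate([295, 406, 0]) cube([1060, 214, 31]);
translate([295, 406, 351]) cube([1060, 214, 31]);
translate([295, 406, 702]) cube([1060, 214, 31]);
translate([295, 406, 1053]) cube([1060, 214, 31]);


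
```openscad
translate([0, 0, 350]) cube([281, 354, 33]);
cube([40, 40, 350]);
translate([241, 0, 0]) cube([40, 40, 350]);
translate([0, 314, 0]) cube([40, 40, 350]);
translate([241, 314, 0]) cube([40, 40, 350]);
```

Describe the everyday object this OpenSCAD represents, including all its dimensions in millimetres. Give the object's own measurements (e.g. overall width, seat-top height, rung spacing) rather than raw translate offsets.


A simple wooden stool: a rectangular seat 281 mm (x) by 354 mm (y), 33 mm thick, top face at z = 383 mm, on four square legs, each 40×40 mm in cross-section. The legs rest on z = 0, each flush with a corner of the seat.


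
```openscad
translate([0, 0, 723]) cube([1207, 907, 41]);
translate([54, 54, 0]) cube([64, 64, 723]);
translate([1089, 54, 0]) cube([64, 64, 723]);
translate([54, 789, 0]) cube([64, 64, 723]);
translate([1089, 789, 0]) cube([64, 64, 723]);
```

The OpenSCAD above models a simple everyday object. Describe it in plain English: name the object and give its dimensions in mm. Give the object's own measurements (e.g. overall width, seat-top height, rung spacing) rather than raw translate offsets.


A rectangular dining table. The top is 1207×907×41 mm with its upper surface at z = 764 mm. It stands on four 64×64 mm square legs, each inset 54 mm from the nearest pair of top edges, running from the floor to the underside of the top.


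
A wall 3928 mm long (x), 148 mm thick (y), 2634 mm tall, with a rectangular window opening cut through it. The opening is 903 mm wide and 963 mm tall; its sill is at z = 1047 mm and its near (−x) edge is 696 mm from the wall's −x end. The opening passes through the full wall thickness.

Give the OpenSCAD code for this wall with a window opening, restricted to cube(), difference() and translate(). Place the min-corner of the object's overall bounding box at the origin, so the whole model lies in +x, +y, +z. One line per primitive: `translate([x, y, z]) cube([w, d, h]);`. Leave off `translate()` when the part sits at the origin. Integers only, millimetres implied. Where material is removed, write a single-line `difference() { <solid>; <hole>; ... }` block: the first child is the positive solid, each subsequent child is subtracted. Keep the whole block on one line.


difference() { cube([3928, 148, 2634]); translate([696, 0, 1047]) cube([903, 148, 963]); }


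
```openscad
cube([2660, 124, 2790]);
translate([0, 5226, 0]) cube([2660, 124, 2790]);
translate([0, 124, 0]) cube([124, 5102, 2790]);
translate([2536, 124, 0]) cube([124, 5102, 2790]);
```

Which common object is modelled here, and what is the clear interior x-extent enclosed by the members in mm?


A house (or room) frame. The interior width is 2412 mm.

Four 2790 mm walls enclosing a rectangle with no floor or roof — a room or house frame. Outside width is 2660 mm and wall thickness is 124 mm, so the interior width is 2660 − 2 × 124 = 2412 mm.


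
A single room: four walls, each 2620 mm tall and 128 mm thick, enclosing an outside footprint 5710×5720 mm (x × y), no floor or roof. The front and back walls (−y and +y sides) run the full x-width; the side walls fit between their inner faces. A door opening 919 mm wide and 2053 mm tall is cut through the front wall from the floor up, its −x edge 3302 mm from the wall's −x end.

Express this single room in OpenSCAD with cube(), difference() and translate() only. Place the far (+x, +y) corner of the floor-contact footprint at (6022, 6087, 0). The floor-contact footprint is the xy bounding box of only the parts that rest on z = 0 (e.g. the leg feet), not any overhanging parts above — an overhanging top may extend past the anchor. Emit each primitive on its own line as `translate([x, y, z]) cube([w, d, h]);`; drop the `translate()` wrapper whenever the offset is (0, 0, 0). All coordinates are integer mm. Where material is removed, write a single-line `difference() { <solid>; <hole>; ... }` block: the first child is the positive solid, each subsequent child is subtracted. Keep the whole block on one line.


difference() { translate([312, 367, 0]) cube([5710, 128, 2620]); translate([3614, 367, 0]) cube([919, 128, 2053]); }
translate([312, 5959, 0]) cube([5710, 128, 2620]);
translate([312, 495, 0]) cube([128, 5464, 2620]);
translate([5894, 495, 0]) cube([128, 5464, 2620]);


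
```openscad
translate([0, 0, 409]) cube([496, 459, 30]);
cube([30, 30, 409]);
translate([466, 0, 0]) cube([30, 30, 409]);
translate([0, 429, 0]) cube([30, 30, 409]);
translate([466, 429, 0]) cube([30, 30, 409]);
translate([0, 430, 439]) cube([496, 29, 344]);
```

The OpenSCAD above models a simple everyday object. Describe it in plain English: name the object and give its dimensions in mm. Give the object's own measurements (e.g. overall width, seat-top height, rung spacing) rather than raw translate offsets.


A chair. The seat is a 496×459×30 mm slab with its top at z = 439 mm, on four 30×30 mm corner legs (flush with the seat edges, standing on z = 0). A flat backrest 29 mm thick, 344 mm tall, spans the full seat width and rises from the seat top along its +y edge, rear face flush with the rear of the seat.
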